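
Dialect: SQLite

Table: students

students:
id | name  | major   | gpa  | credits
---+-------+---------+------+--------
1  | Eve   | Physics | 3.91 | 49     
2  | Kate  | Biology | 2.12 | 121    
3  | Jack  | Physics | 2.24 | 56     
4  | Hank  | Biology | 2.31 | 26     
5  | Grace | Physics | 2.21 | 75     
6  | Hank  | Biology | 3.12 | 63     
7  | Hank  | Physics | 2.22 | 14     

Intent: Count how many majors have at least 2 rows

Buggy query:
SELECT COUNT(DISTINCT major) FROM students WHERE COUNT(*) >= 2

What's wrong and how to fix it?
Bug: COUNT(*) cannot appear in WHERE; the per-group count doesn't exist yet

Fix: Group first with HAVING COUNT(*) >= 2, then COUNT the resulting groups

Corrected query:
SELECT COUNT(*) FROM (SELECT major FROM students GROUP BY major HAVING COUNT(*) >= 2)

Result:
COUNT(*)
--------
2       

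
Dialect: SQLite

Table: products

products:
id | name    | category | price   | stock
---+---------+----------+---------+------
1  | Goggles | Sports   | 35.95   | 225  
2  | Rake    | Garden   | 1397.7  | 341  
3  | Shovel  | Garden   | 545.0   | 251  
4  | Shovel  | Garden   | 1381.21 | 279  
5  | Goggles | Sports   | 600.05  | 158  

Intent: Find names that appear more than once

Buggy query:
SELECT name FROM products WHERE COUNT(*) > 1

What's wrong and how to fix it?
Bug: WHERE can't reference COUNT(*); aggregates are computed after WHERE

Fix: GROUP BY name, then filter groups with HAVING COUNT(*) > 1

Corrected query:
SELECT name FROM products GROUP BY name HAVING COUNT(*) > 1

Result:
name   
-------
Goggles
Shovel 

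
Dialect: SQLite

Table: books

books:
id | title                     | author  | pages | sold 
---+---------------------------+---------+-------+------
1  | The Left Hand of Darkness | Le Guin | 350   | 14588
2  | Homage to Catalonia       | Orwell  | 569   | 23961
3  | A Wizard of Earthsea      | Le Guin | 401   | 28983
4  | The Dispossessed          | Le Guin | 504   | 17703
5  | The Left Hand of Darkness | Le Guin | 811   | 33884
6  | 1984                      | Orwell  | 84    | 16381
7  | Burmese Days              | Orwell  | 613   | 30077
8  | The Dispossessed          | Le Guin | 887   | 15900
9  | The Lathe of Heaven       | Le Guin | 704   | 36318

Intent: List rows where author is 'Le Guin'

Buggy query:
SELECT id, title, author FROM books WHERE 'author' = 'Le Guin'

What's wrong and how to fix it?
Bug: 'author' in single quotes is a string literal, not the column; the comparison is literal-vs-literal and never true

Fix: Reference the column as author without single quotes

Corrected query:
SELECT id, title, author FROM books WHERE author = 'Le Guin'

Result:
id | title                     | author 
---+---------------------------+--------
1  | The Left Hand of Darkness | Le Guin
3  | A Wizard of Earthsea      | Le Guin
4  | The Dispossessed          | Le Guin
5  | The Left Hand of Darkness | Le Guin
8  | The Dispossessed          | Le Guin
9  | The Lathe of Heaven       | Le Guin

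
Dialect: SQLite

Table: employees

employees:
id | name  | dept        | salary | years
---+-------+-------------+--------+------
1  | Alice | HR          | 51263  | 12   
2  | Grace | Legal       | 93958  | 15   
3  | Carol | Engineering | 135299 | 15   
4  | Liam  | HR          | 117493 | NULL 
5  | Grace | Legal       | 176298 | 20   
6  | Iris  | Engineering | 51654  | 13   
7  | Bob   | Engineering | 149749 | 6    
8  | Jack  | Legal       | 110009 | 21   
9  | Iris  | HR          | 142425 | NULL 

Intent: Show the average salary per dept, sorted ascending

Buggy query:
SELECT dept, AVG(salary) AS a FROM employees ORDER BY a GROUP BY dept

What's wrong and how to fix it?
Bug: ORDER BY appears before GROUP BY; SQL clause order requires GROUP BY first

Fix: Reorder: SELECT … FROM … GROUP BY … ORDER BY …

Corrected query:
SELECT dept, AVG(salary) AS a FROM employees GROUP BY dept ORDER BY a

Result:
dept        | a     
------------+-------
HR          | 103727
Engineering | 112234
Legal       | 126755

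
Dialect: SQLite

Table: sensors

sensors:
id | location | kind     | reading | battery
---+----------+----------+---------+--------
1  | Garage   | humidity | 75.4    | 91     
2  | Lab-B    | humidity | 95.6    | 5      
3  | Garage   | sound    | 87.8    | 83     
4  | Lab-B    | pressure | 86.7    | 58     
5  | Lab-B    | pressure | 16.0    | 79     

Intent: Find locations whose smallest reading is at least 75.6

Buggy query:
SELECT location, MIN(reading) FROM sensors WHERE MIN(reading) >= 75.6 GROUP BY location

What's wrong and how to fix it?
Bug: Aggregates like MIN are computed per group after WHERE runs

Fix: Replace WHERE with HAVING after the GROUP BY

Corrected query:
SELECT location, MIN(reading) FROM sensors GROUP BY location HAVING MIN(reading) >= 75.6

Result:
(no rows)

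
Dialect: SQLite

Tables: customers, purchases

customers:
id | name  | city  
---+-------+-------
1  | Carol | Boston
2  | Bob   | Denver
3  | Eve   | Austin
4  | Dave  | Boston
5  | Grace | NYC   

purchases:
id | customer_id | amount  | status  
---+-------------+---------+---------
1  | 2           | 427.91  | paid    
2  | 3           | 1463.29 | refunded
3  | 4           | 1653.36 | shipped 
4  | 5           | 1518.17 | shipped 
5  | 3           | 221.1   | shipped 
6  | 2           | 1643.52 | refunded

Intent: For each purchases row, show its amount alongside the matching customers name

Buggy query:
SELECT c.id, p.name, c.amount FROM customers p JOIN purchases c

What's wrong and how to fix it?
Bug: Missing join condition: each purchases row is matched to all customers rows instead of just its own

Fix: Add ON c.customer_id = p.id to the JOIN

Corrected query:
SELECT c.id, p.name, c.amount FROM customers p JOIN purchases c ON c.customer_id = p.id

Result:
id | name  | amount 
---+-------+--------
1  | Bob   | 427.91 
2  | Eve   | 1463.29
3  | Dave  | 1653.36
4  | Grace | 1518.17
5  | Eve   | 221.1  
6  | Bob   | 1643.52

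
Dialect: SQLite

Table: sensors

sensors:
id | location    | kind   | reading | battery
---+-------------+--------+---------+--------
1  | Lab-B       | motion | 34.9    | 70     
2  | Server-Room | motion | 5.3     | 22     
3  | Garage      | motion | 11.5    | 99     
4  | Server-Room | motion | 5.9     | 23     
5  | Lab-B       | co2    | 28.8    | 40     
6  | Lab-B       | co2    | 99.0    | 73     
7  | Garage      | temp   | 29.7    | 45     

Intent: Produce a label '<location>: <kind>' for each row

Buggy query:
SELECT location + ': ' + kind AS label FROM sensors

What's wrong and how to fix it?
Bug: SQLite uses || for string concatenation; + coerces text to numbers (yielding 0)

Fix: Replace + with || to concatenate text

Corrected query:
SELECT location || ': ' || kind AS label FROM sensors

Result:
label              
-------------------
Lab-B: motion      
Server-Room: motion
Garage: motion     
Server-Room: motion
Lab-B: co2         
Lab-B: co2         
Garage: temp       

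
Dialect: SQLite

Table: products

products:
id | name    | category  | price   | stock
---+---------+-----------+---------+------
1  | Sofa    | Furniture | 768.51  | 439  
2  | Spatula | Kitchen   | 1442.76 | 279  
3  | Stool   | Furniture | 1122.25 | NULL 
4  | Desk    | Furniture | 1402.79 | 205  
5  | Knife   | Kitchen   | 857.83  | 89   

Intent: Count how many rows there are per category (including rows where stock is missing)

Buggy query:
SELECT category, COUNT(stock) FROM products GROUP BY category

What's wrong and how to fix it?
Bug: COUNT(column) counts non-NULL values only; rows with NULL stock aren't counted

Fix: Replace COUNT(stock) with COUNT(*)

Corrected query:
SELECT category, COUNT(*) FROM products GROUP BY category

Result:
category  | COUNT(*)
----------+---------
Furniture | 3       
Kitchen   | 2       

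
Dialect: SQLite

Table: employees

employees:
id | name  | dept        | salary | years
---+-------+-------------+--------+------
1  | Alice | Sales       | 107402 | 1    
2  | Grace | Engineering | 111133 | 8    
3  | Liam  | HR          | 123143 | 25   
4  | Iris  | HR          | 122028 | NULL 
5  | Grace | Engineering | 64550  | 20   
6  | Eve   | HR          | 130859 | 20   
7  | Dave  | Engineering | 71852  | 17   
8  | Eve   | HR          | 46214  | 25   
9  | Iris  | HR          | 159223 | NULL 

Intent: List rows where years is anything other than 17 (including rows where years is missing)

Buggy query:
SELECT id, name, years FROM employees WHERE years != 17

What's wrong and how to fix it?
Bug: 'years != 17' is unknown when years is NULL, so NULL rows are silently excluded

Fix: Add an explicit OR years IS NULL to include the missing-value rows

Corrected query:
SELECT id, name, years FROM employees WHERE years != 17 OR years IS NULL

Result:
id | name  | years
---+-------+------
1  | Alice | 1    
2  | Grace | 8    
3  | Liam  | 25   
4  | Iris  | NULL 
5  | Grace | 20   
6  | Eve   | 20   
8  | Eve   | 25   
9  | Iris  | NULL 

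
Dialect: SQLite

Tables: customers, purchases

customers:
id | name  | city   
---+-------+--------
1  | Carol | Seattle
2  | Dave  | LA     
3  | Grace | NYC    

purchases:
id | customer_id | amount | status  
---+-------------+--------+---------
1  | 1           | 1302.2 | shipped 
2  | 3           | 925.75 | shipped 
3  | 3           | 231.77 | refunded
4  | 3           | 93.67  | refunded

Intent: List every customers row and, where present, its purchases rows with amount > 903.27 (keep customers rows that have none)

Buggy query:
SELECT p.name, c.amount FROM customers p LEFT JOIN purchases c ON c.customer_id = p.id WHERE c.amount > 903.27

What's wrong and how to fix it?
Bug: Filtering c.amount in WHERE discards the NULL rows produced by LEFT JOIN, turning it into an inner join

Fix: Move the right-table condition into the ON clause so unmatched parents are kept

Corrected query:
SELECT p.name, c.amount FROM customers p LEFT JOIN purchases c ON c.customer_id = p.id AND c.amount > 903.27

Result:
name  | amount
------+-------
Carol | 1302.2
Dave  | NULL  
Grace | 925.75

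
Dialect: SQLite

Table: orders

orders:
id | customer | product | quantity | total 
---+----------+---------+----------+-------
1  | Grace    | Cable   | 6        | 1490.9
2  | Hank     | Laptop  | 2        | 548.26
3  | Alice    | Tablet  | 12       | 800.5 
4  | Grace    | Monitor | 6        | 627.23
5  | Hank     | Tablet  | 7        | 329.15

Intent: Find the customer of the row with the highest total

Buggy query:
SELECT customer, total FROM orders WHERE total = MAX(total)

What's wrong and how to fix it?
Bug: MAX(total) is an aggregate and cannot be used directly in WHERE

Fix: Wrap MAX in a scalar subquery so WHERE compares against a single value

Corrected query:
SELECT customer, total FROM orders WHERE total = (SELECT MAX(total) FROM orders)

Result:
customer | total 
---------+-------
Grace    | 1490.9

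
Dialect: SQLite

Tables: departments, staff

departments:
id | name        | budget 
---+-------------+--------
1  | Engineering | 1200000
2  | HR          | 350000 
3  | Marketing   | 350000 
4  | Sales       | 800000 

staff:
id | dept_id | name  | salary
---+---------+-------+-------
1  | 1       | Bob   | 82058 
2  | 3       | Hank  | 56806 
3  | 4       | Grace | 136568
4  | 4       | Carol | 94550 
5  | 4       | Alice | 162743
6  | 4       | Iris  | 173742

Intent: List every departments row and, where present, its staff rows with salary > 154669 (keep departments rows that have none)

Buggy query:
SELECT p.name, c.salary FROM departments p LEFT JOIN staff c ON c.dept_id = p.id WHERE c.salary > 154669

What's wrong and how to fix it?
Bug: Filtering c.salary in WHERE discards the NULL rows produced by LEFT JOIN, turning it into an inner join

Fix: Put 'c.salary > 154669' in the JOIN's ON clause instead of WHERE

Corrected query:
SELECT p.name, c.salary FROM departments p LEFT JOIN staff c ON c.dept_id = p.id AND c.salary > 154669

Result:
name        | salary
------------+-------
Engineering | NULL  
HR          | NULL  
Marketing   | NULL  
Sales       | 162743
Sales       | 173742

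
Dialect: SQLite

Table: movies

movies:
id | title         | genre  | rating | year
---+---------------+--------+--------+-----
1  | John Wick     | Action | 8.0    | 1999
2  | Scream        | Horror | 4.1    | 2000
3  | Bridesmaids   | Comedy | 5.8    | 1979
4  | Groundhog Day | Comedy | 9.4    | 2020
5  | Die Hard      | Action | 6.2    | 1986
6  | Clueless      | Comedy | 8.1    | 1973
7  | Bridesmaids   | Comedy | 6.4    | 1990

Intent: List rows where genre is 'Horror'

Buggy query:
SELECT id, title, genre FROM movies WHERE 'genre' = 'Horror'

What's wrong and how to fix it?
Bug: 'genre' in single quotes is a string literal, not the column; the comparison is literal-vs-literal and never true

Fix: Reference the column as genre without single quotes

Corrected query:
SELECT id, title, genre FROM movies WHERE genre = 'Horror'

Result:
id | title  | genre 
---+--------+-------
2  | Scream | Horror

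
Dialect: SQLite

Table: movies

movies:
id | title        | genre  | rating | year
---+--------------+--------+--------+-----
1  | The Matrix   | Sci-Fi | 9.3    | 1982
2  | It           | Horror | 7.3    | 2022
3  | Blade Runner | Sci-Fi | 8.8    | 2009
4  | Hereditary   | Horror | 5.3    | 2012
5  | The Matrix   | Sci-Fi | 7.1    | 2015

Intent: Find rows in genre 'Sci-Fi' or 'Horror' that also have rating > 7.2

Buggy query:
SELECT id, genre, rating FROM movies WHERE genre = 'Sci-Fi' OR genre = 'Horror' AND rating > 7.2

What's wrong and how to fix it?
Bug: AND binds tighter than OR, so this parses as genre = 'Sci-Fi' OR (genre = 'Horror' AND rating > 7.2)

Fix: Add parentheses around the OR so the AND applies to both alternatives

Corrected query:
SELECT id, genre, rating FROM movies WHERE (genre = 'Sci-Fi' OR genre = 'Horror') AND rating > 7.2

Result:
id | genre  | rating
---+--------+-------
1  | Sci-Fi | 9.3   
2  | Horror | 7.3   
3  | Sci-Fi | 8.8   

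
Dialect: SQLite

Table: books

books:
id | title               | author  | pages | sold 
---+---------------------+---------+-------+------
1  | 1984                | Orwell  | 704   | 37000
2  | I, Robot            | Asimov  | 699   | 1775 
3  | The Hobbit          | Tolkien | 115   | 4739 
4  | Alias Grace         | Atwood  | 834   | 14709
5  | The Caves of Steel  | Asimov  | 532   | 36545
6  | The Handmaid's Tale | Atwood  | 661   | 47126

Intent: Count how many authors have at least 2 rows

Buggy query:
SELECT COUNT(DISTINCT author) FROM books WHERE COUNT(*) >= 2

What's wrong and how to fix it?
Bug: COUNT(*) cannot appear in WHERE; the per-group count doesn't exist yet

Fix: Group first with HAVING COUNT(*) >= 2, then COUNT the resulting groups

Corrected query:
SELECT COUNT(*) FROM (SELECT author FROM books GROUP BY author HAVING COUNT(*) >= 2)

Result:
COUNT(*)
--------
2       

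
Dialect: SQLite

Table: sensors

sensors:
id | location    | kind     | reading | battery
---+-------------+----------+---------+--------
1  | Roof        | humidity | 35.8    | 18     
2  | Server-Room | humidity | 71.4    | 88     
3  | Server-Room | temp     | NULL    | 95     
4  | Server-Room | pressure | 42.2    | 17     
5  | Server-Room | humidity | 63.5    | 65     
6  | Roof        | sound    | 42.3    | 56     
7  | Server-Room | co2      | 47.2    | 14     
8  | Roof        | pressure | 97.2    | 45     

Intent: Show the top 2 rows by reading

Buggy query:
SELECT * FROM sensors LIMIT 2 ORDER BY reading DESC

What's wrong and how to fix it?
Bug: LIMIT must come after ORDER BY

Fix: Sort with ORDER BY, then apply LIMIT

Corrected query:
SELECT * FROM sensors ORDER BY reading DESC LIMIT 2

Result:
id | location    | kind     | reading | battery
---+-------------+----------+---------+--------
8  | Roof        | pressure | 97.2    | 45     
2  | Server-Room | humidity | 71.4    | 88     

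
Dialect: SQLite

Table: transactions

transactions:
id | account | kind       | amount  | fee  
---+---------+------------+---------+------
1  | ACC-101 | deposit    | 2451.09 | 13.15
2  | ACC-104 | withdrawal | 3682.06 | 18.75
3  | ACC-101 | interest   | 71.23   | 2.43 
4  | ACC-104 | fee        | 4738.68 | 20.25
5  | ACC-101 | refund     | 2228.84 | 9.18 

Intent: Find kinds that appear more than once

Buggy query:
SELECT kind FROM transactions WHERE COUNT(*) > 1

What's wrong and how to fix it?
Bug: WHERE can't reference COUNT(*); aggregates are computed after WHERE

Fix: GROUP BY kind, then filter groups with HAVING COUNT(*) > 1

Corrected query:
SELECT kind FROM transactions GROUP BY kind HAVING COUNT(*) > 1

Result:
(no rows)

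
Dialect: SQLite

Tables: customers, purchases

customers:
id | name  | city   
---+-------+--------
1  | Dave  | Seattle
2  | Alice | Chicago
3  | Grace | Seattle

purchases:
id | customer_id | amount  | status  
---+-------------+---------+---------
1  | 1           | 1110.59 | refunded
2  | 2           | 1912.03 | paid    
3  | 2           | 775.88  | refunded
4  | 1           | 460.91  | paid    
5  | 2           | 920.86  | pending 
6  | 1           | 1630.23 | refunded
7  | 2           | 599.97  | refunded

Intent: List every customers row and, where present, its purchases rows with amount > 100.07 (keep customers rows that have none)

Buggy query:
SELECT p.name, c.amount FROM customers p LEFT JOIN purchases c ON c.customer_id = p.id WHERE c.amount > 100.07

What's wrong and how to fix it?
Bug: A WHERE condition on the right-hand table after LEFT JOIN drops unmatched parents

Fix: Put 'c.amount > 100.07' in the JOIN's ON clause instead of WHERE

Corrected query:
SELECT p.name, c.amount FROM customers p LEFT JOIN purchases c ON c.customer_id = p.id AND c.amount > 100.07

Result:
name  | amount 
------+--------
Dave  | 460.91 
Dave  | 1110.59
Dave  | 1630.23
Alice | 599.97 
Alice | 775.88 
Alice | 920.86 
Alice | 1912.03
Grace | NULL   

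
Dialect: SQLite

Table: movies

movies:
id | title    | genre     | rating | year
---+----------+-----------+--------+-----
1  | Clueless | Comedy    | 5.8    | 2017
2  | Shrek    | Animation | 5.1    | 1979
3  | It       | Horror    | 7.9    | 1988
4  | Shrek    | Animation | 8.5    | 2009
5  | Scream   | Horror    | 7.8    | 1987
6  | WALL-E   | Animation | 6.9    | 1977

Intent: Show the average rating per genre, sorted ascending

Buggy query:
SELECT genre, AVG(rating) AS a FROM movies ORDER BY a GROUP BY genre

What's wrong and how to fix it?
Bug: GROUP BY must precede ORDER BY

Fix: Move ORDER BY to the end, after GROUP BY

Corrected query:
SELECT genre, AVG(rating) AS a FROM movies GROUP BY genre ORDER BY a

Result:
genre     | a       
----------+---------
Comedy    | 5.8     
Animation | 6.833333
Horror    | 7.85    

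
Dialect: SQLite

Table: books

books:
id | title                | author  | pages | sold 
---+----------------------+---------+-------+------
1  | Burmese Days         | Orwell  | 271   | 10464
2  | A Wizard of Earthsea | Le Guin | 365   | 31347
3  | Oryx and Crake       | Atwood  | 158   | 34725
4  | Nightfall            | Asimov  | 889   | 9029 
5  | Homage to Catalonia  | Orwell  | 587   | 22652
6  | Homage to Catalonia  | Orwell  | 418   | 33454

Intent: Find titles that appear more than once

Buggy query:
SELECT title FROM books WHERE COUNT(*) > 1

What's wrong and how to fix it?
Bug: WHERE can't reference COUNT(*); aggregates are computed after WHERE

Fix: Group first, then use HAVING for the count condition

Corrected query:
SELECT title FROM books GROUP BY title HAVING COUNT(*) > 1

Result:
title              
-------------------
Homage to Catalonia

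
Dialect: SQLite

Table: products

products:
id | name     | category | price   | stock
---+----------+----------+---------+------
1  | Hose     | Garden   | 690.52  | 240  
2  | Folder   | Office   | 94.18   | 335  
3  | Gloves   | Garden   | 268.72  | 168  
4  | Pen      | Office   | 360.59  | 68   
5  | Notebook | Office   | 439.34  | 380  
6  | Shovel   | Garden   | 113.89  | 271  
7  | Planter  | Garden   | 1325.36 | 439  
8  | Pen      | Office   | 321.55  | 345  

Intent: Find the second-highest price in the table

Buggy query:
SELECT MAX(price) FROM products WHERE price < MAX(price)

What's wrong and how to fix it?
Bug: The inner MAX is an aggregate inside WHERE, which is not allowed

Fix: Put the inner MAX in a scalar subquery

Corrected query:
SELECT MAX(price) FROM products WHERE price < (SELECT MAX(price) FROM products)

Result:
MAX(price)
----------
690.52    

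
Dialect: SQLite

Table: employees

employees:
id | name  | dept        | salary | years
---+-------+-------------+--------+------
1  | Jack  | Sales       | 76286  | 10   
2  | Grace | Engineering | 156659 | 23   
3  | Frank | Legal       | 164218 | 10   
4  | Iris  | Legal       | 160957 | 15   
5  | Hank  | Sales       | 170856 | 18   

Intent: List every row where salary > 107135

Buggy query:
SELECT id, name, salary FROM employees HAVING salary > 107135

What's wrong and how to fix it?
Bug: This is a non-aggregate query (no GROUP BY, no aggregates), so in SQLite the HAVING clause is invalid here; a row-level condition belongs in WHERE

Fix: Replace HAVING with WHERE since the condition applies to individual rows

Corrected query:
SELECT id, name, salary FROM employees WHERE salary > 107135

Result:
id | name  | salary
---+-------+-------
2  | Grace | 156659
3  | Frank | 164218
4  | Iris  | 160957
5  | Hank  | 170856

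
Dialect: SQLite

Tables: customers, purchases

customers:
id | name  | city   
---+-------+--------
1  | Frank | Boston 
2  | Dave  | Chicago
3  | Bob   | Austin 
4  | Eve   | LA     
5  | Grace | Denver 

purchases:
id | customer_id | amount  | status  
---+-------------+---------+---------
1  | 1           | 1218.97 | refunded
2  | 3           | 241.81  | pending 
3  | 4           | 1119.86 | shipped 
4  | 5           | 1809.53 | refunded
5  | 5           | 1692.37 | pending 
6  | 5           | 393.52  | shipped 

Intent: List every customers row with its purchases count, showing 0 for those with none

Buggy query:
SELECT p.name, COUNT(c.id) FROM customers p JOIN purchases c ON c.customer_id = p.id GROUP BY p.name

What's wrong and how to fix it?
Bug: An inner join excludes parents with zero children

Fix: Use LEFT JOIN so parents without children still appear (COUNT(c.id) gives 0)

Corrected query:
SELECT p.name, COUNT(c.id) FROM customers p LEFT JOIN purchases c ON c.customer_id = p.id GROUP BY p.name

Result:
name  | COUNT(c.id)
------+------------
Bob   | 1          
Dave  | 0          
Eve   | 1          
Frank | 1          
Grace | 3          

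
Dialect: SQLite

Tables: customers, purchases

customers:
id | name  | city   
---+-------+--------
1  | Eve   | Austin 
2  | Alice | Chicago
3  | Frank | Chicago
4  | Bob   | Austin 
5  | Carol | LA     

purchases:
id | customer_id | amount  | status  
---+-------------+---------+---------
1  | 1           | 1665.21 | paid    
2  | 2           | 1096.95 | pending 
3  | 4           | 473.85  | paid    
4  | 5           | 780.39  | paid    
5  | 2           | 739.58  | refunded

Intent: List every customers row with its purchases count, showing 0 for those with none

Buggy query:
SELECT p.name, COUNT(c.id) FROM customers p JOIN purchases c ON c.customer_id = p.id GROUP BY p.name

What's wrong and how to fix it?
Bug: An inner join excludes parents with zero children

Fix: Use LEFT JOIN so parents without children still appear (COUNT(c.id) gives 0)

Corrected query:
SELECT p.name, COUNT(c.id) FROM customers p LEFT JOIN purchases c ON c.customer_id = p.id GROUP BY p.name

Result:
name  | COUNT(c.id)
------+------------
Alice | 2          
Bob   | 1          
Carol | 1          
Eve   | 1          
Frank | 0          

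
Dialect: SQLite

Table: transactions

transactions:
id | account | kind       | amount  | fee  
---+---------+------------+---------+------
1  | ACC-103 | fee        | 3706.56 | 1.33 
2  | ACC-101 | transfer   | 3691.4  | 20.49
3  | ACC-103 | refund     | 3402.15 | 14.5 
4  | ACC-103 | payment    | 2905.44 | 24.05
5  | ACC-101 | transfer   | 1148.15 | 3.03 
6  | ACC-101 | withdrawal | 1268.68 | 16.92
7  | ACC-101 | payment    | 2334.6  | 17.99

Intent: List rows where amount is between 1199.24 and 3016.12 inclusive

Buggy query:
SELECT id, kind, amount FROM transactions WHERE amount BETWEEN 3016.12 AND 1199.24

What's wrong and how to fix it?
Bug: The bounds are reversed; BETWEEN a AND b requires a <= b to match anything

Fix: Write BETWEEN 1199.24 AND 3016.12

Corrected query:
SELECT id, kind, amount FROM transactions WHERE amount BETWEEN 1199.24 AND 3016.12

Result:
id | kind       | amount 
---+------------+--------
4  | payment    | 2905.44
6  | withdrawal | 1268.68
7  | payment    | 2334.6 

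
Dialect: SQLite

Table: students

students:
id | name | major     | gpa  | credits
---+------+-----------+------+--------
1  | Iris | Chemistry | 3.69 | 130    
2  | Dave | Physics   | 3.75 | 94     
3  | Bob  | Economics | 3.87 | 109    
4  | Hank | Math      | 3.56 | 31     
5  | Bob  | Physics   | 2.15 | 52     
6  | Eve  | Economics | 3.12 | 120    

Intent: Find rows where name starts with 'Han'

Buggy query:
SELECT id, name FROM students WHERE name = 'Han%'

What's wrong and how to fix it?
Bug: '=' compares the literal string including the % character; pattern matching needs LIKE

Fix: Use LIKE for wildcard pattern matching

Corrected query:
SELECT id, name FROM students WHERE name LIKE 'Han%'

Result:
id | name
---+-----
4  | Hank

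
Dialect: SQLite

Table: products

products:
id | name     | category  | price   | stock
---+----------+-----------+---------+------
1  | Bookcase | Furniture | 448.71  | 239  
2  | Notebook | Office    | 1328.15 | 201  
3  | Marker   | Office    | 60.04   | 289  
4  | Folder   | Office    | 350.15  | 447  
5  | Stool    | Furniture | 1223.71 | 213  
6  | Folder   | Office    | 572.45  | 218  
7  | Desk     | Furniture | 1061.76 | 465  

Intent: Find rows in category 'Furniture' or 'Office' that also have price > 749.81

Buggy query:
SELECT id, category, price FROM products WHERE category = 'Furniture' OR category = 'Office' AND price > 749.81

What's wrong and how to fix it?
Bug: AND binds tighter than OR, so this parses as category = 'Furniture' OR (category = 'Office' AND price > 749.81)

Fix: Group the OR with parentheses (or use IN), then AND the threshold

Corrected query:
SELECT id, category, price FROM products WHERE (category = 'Furniture' OR category = 'Office') AND price > 749.81

Result:
id | category  | price  
---+-----------+--------
2  | Office    | 1328.15
5  | Furniture | 1223.71
7  | Furniture | 1061.76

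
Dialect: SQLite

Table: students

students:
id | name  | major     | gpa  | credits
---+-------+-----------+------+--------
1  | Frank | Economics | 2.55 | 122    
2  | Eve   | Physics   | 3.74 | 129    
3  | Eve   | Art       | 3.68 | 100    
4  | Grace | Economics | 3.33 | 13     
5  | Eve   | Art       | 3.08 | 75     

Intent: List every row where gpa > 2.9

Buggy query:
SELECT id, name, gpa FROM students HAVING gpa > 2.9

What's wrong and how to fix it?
Bug: HAVING filters the output of aggregation, but this query has no GROUP BY and no aggregate functions, so SQLite rejects it (HAVING clause on a non-aggregate query); the condition here is per row

Fix: Replace HAVING with WHERE since the condition applies to individual rows

Corrected query:
SELECT id, name, gpa FROM students WHERE gpa > 2.9

Result:
id | name  | gpa 
---+-------+-----
2  | Eve   | 3.74
3  | Eve   | 3.68
4  | Grace | 3.33
5  | Eve   | 3.08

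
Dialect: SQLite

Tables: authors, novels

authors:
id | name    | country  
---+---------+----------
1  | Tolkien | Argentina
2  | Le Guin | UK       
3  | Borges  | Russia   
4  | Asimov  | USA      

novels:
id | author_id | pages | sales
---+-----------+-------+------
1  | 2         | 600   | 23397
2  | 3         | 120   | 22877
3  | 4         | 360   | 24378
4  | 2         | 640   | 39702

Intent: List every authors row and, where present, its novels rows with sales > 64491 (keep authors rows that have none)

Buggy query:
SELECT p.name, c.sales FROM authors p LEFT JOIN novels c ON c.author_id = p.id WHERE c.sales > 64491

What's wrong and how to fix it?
Bug: Filtering c.sales in WHERE discards the NULL rows produced by LEFT JOIN, turning it into an inner join

Fix: Put 'c.sales > 64491' in the JOIN's ON clause instead of WHERE

Corrected query:
SELECT p.name, c.sales FROM authors p LEFT JOIN novels c ON c.author_id = p.id AND c.sales > 64491

Result:
name    | sales
--------+------
Tolkien | NULL 
Le Guin | NULL 
Borges  | NULL 
Asimov  | NULL 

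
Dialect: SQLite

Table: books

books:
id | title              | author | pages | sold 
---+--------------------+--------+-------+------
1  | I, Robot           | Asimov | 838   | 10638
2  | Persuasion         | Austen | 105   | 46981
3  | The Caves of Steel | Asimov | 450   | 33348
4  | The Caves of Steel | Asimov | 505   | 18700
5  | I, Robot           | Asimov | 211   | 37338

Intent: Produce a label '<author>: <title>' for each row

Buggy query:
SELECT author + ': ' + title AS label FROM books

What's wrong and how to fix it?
Bug: '+' is numeric addition; on text columns SQLite converts them to 0 instead of concatenating

Fix: Replace + with || to concatenate text

Corrected query:
SELECT author || ': ' || title AS label FROM books

Result:
label                     
--------------------------
Asimov: I, Robot          
Austen: Persuasion        
Asimov: The Caves of Steel
Asimov: The Caves of Steel
Asimov: I, Robot          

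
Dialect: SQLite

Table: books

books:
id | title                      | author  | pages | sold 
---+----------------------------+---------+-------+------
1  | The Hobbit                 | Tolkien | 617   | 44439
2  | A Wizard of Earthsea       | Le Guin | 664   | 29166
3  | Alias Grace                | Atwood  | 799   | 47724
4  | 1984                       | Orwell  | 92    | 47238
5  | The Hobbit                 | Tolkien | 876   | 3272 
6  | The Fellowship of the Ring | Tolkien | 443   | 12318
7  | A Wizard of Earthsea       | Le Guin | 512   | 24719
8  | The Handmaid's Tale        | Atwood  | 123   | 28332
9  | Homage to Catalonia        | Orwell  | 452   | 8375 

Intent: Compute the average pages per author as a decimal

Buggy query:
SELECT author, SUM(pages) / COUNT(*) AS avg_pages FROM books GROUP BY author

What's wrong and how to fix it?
Bug: Both operands are integers, so '/' performs integer division and truncates

Fix: Multiply by 1.0 (or CAST to REAL) to force floating-point division

Corrected query:
SELECT author, SUM(pages) * 1.0 / COUNT(*) AS avg_pages FROM books GROUP BY author

Result:
author  | avg_pages 
--------+-----------
Atwood  | 461       
Le Guin | 588       
Orwell  | 272       
Tolkien | 645.333333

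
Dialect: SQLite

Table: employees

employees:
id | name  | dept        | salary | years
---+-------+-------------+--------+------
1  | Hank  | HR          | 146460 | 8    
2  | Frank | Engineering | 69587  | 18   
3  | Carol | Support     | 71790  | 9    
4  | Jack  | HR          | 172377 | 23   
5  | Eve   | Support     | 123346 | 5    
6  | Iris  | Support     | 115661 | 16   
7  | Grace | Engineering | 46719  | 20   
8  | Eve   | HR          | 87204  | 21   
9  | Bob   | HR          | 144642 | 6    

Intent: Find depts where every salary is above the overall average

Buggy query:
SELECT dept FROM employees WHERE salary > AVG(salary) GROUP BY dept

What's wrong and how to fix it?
Bug: AVG() is an aggregate; it can't sit directly in WHERE

Fix: Use a subquery for AVG and a HAVING MIN(...) filter so the condition holds for every row in the group

Corrected query:
SELECT dept FROM employees GROUP BY dept HAVING MIN(salary) > (SELECT AVG(salary) FROM employees)

Result:
(no rows)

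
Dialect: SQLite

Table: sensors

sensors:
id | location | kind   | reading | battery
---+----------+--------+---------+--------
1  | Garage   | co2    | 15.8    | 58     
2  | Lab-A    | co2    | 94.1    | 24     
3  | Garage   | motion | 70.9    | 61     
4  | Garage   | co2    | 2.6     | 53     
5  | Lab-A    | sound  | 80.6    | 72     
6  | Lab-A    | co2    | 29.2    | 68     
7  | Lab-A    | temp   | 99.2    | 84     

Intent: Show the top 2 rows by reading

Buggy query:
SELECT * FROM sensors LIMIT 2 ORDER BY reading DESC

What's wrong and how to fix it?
Bug: ORDER BY cannot follow LIMIT; LIMIT is the final clause

Fix: Swap the clauses: ORDER BY first, then LIMIT

Corrected query:
SELECT * FROM sensors ORDER BY reading DESC LIMIT 2

Result:
id | location | kind | reading | battery
---+----------+------+---------+--------
7  | Lab-A    | temp | 99.2    | 84     
2  | Lab-A    | co2  | 94.1    | 24     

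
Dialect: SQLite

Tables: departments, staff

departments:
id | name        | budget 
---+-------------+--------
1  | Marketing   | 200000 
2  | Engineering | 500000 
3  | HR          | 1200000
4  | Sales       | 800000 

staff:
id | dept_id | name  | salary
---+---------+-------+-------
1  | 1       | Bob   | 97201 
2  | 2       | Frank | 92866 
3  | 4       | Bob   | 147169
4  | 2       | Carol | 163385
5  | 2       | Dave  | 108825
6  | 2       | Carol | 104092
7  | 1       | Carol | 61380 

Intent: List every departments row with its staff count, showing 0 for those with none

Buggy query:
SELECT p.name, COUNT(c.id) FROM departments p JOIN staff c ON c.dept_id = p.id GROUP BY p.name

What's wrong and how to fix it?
Bug: An inner join excludes parents with zero children

Fix: Switch to LEFT JOIN to retain unmatched parent rows

Corrected query:
SELECT p.name, COUNT(c.id) FROM departments p LEFT JOIN staff c ON c.dept_id = p.id GROUP BY p.name

Result:
name        | COUNT(c.id)
------------+------------
Engineering | 4          
HR          | 0          
Marketing   | 2          
Sales       | 1          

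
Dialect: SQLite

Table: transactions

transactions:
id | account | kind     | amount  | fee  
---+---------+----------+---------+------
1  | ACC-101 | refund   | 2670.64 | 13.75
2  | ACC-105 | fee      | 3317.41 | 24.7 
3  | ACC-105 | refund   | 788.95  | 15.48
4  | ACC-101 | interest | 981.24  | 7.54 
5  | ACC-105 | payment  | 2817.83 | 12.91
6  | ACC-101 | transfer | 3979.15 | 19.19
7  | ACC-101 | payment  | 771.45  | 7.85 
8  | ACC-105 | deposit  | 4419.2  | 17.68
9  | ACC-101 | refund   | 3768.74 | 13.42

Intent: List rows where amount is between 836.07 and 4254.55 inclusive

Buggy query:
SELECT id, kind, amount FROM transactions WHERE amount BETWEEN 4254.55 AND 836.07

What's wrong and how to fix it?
Bug: BETWEEN expects the lower bound first; with 4254.55 AND 836.07 the range is empty

Fix: Swap the bounds so the smaller value comes first

Corrected query:
SELECT id, kind, amount FROM transactions WHERE amount BETWEEN 836.07 AND 4254.55

Result:
id | kind     | amount 
---+----------+--------
1  | refund   | 2670.64
2  | fee      | 3317.41
4  | interest | 981.24 
5  | payment  | 2817.83
6  | transfer | 3979.15
9  | refund   | 3768.74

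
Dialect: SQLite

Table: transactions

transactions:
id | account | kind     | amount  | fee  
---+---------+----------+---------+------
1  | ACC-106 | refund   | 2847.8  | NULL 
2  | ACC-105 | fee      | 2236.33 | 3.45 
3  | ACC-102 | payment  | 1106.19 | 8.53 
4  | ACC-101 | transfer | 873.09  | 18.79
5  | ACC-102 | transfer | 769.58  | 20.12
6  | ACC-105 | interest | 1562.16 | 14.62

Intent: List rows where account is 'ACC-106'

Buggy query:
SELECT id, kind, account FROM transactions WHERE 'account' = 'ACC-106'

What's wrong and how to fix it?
Bug: 'account' in single quotes is a string literal, not the column; the comparison is literal-vs-literal and never true

Fix: Reference the column as account without single quotes

Corrected query:
SELECT id, kind, account FROM transactions WHERE account = 'ACC-106'

Result:
id | kind   | account
---+--------+--------
1  | refund | ACC-106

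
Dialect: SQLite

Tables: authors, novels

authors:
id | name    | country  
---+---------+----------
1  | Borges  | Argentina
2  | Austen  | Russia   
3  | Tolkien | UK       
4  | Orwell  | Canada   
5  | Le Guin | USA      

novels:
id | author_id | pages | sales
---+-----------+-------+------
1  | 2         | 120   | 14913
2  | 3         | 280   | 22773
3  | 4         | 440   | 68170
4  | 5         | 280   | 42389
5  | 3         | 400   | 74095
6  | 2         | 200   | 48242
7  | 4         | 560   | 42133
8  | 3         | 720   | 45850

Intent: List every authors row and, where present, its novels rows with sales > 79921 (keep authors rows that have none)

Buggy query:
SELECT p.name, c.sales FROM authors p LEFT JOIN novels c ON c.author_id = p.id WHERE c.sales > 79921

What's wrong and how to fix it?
Bug: A WHERE condition on the right-hand table after LEFT JOIN drops unmatched parents

Fix: Put 'c.sales > 79921' in the JOIN's ON clause instead of WHERE

Corrected query:
SELECT p.name, c.sales FROM authors p LEFT JOIN novels c ON c.author_id = p.id AND c.sales > 79921

Result:
name    | sales
--------+------
Borges  | NULL 
Austen  | NULL 
Tolkien | NULL 
Orwell  | NULL 
Le Guin | NULL 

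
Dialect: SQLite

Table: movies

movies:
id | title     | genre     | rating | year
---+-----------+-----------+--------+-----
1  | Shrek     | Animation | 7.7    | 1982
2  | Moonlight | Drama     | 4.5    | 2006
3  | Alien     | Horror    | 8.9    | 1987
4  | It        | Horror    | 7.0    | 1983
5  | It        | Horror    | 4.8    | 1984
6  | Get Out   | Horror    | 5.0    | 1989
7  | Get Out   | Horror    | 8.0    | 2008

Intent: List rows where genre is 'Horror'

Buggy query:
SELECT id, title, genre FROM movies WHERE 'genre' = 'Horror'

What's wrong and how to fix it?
Bug: Single quotes denote string literals in SQL; the column name is being compared as a constant string

Fix: Remove the quotes around the column name (or use double quotes for an identifier)

Corrected query:
SELECT id, title, genre FROM movies WHERE genre = 'Horror'

Result:
id | title   | genre 
---+---------+-------
3  | Alien   | Horror
4  | It      | Horror
5  | It      | Horror
6  | Get Out | Horror
7  | Get Out | Horror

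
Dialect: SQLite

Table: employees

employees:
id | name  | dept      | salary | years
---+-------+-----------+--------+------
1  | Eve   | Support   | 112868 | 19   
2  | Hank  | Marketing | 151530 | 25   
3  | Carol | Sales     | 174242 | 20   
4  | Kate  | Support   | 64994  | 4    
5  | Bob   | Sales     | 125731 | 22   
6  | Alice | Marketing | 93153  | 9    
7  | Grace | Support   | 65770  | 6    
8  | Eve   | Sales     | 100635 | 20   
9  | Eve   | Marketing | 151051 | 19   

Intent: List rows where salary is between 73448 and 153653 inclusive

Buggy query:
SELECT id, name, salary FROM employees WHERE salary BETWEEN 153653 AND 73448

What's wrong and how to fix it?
Bug: BETWEEN expects the lower bound first; with 153653 AND 73448 the range is empty

Fix: Swap the bounds so the smaller value comes first

Corrected query:
SELECT id, name, salary FROM employees WHERE salary BETWEEN 73448 AND 153653

Result:
id | name  | salary
---+-------+-------
1  | Eve   | 112868
2  | Hank  | 151530
5  | Bob   | 125731
6  | Alice | 93153 
8  | Eve   | 100635
9  | Eve   | 151051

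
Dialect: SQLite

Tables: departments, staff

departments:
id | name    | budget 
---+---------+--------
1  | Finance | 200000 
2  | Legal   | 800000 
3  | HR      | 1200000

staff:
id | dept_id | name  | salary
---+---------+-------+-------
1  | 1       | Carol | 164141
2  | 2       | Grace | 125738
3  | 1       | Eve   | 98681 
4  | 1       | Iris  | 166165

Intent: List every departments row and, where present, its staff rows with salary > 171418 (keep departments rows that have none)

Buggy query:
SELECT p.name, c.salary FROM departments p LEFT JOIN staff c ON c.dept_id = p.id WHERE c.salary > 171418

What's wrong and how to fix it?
Bug: Filtering c.salary in WHERE discards the NULL rows produced by LEFT JOIN, turning it into an inner join

Fix: Move the right-table condition into the ON clause so unmatched parents are kept

Corrected query:
SELECT p.name, c.salary FROM departments p LEFT JOIN staff c ON c.dept_id = p.id AND c.salary > 171418

Result:
name    | salary
--------+-------
Finance | NULL  
Legal   | NULL  
HR      | NULL  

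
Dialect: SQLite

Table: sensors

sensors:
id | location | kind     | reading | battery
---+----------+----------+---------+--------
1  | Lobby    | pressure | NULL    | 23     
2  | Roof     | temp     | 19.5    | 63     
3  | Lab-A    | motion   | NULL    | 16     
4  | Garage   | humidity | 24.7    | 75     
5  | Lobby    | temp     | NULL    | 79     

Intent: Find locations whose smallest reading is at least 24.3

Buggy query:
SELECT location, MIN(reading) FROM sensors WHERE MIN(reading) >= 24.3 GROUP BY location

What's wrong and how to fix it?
Bug: Aggregates like MIN are computed per group after WHERE runs

Fix: Use HAVING for the per-group MIN condition

Corrected query:
SELECT location, MIN(reading) FROM sensors GROUP BY location HAVING MIN(reading) >= 24.3

Result:
location | MIN(reading)
---------+-------------
Garage   | 24.7        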